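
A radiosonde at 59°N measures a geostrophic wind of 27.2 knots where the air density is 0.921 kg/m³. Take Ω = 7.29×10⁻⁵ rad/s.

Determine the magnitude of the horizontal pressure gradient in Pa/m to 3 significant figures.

Coriolis parameter at 59°N:
f = 2Ω sin φ = 2 × 7.29×10⁻⁵ × sin 59° = 1.25×10⁻⁴ s⁻¹
Wind speed in SI: 27.2 knots = 14.0 m/s
Geostrophic balance rearranged: |∂P/∂n| = f ρ V_g
|∂P/∂n| = 1.25×10⁻⁴ × 0.921 × 14.0 = 1.61×10⁻³ Pa/m

1.61×10⁻³ Pa/m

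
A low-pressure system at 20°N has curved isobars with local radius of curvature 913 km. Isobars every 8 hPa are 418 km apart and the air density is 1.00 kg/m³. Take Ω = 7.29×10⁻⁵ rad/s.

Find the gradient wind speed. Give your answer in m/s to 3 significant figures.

Coriolis parameter at 20°N:
f = 2Ω sin φ = 2 × 7.29×10⁻⁵ × sin 20° = 4.99×10⁻⁵ s⁻¹
Pressure gradient: |∂P/∂n| = 800 Pa / 418000 m = 1.91×10⁻³ Pa/m
Geostrophic speed: V_g = |∂P/∂n|/(fρ) = 1.91×10⁻³/(4.99×10⁻⁵ × 1.00) = 38.4 m/s
Around a low, centrifugal force acts outward with Coriolis, so pressure-gradient force balances both:
(1/ρ)|∂P/∂n| = fV + V²/R  →  V² + fR·V − fR·V_g = 0
With fR = 4.99×10⁻⁵ × 913×10³ m = 45.5 m/s:
V = [−fR + √((fR)² + 4 fR V_g)]/2 = [−45.5 + √(45.5² + 4×45.5×38.4)]/2 = 24.8 m/s
Subgeostrophic (V < V_g = 38.4 m/s), as expected around a low.

24.8 m/s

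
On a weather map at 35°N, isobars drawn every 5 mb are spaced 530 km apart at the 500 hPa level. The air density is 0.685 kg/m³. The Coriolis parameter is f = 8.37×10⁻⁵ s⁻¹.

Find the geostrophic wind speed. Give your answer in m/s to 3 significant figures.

Pressure gradient: |∂P/∂n| = 500 Pa / 530000 m = 9.43×10⁻⁴ Pa/m
Geostrophic balance (pressure-gradient force = Coriolis force):
V_g = (1/(fρ)) |∂P/∂n| = 9.43×10⁻⁴ / (8.37×10⁻⁵ × 0.685) = 16.5 m/s

16.5 m/s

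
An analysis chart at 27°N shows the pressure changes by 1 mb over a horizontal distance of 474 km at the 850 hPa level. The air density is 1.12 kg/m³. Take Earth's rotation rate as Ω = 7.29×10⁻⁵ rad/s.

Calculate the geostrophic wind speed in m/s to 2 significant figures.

2.8 m/s

Coriolis parameter at 27°N:
f = 2Ω sin φ = 2 × 7.29×10⁻⁵ × sin 27° = 6.62×10⁻⁵ s⁻¹
Pressure gradient: |∂P/∂n| = 100 Pa / 474000 m = 2.11×10⁻⁴ Pa/m
Geostrophic balance (pressure-gradient force = Coriolis force):
V_g = (1/(fρ)) |∂P/∂n| = 2.11×10⁻⁴ / (6.62×10⁻⁵ × 1.12) = 2.85 m/s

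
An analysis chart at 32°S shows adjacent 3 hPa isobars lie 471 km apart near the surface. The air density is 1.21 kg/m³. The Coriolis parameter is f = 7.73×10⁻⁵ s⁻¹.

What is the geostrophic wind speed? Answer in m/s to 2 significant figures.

6.8 m/s

Pressure gradient: |∂P/∂n| = 300 Pa / 471000 m = 6.37×10⁻⁴ Pa/m
Geostrophic balance (pressure-gradient force = Coriolis force):
V_g = (1/(fρ)) |∂P/∂n| = 6.37×10⁻⁴ / (7.73×10⁻⁵ × 1.21) = 6.81 m/s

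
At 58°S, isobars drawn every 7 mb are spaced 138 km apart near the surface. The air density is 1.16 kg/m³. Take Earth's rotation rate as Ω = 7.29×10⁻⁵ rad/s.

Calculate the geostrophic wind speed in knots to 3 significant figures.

Coriolis parameter at 58°S:
f = 2Ω sin φ = 2 × 7.29×10⁻⁵ × sin 58° = 1.24×10⁻⁴ s⁻¹
Pressure gradient: |∂P/∂n| = 700 Pa / 138000 m = 5.07×10⁻³ Pa/m
Geostrophic balance (pressure-gradient force = Coriolis force):
V_g = (1/(fρ)) |∂P/∂n| = 5.07×10⁻³ / (1.24×10⁻⁴ × 1.16) = 35.4 m/s
Converting: 35.4 m/s × 1.944 = 68.7 knots

68.7 knots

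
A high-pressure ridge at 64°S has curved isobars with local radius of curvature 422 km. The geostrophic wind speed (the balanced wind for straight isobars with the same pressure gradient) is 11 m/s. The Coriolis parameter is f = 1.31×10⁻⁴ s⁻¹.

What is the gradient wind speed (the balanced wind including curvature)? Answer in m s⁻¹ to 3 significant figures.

Around a high, pressure-gradient force acts outward with centrifugal, so Coriolis balances both:
fV = (1/ρ)|∂P/∂n| + V²/R  →  V² − fR·V + fR·V_g = 0
With fR = 1.31×10⁻⁴ × 422×10³ m = 55.3 m/s:
V = [fR − √((fR)² − 4 fR V_g)]/2 = [55.3 − √(55.3² − 4×55.3×11)]/2 = 15.2 m/s
Supergeostrophic (V > V_g = 11 m/s), as expected around a high.

15.2 m s⁻¹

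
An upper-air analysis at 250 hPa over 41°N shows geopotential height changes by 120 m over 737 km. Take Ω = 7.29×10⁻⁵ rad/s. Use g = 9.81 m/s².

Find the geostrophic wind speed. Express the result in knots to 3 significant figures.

32.5 knots

Coriolis parameter at 41°N:
f = 2Ω sin φ = 2 × 7.29×10⁻⁵ × sin 41° = 9.57×10⁻⁵ s⁻¹
Height gradient: |∂Z/∂n| = 120 m / 737000 m = 1.63×10⁻⁴
On a pressure surface, geostrophic balance gives V_g = (g/f)|∂Z/∂n|:
V_g = 9.81 × 1.63×10⁻⁴ / 9.57×10⁻⁵ = 16.7 m/s
Converting: 16.7 m/s × 1.944 = 32.5 knots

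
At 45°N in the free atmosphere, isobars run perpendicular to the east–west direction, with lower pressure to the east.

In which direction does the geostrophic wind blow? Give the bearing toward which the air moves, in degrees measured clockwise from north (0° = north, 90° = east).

The pressure-gradient force points toward the east (bearing 090°).
Geostrophic balance: in the Northern Hemisphere the Coriolis force deflects motion to the right, so the geostrophic wind blows 90° to the right of the pressure-gradient force (low pressure on the left).
Rotating 090° by 90° clockwise gives 180° — the wind blows toward the south.

180°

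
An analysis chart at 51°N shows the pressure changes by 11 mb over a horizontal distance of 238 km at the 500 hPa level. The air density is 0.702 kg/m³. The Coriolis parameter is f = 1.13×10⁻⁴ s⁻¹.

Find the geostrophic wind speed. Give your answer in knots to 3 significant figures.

Pressure gradient: |∂P/∂n| = 1100 Pa / 238000 m = 4.62×10⁻³ Pa/m
Geostrophic balance (pressure-gradient force = Coriolis force):
V_g = (1/(fρ)) |∂P/∂n| = 4.62×10⁻³ / (1.13×10⁻⁴ × 0.702) = 58.3 m/s
Converting: 58.3 m/s × 1.944 = 113 knots

113 knots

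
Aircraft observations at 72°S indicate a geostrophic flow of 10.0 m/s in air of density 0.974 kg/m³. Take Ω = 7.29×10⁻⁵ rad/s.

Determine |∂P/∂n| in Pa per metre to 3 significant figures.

Coriolis parameter at 72°S:
f = 2Ω sin φ = 2 × 7.29×10⁻⁵ × sin 72° = 1.39×10⁻⁴ s⁻¹
Geostrophic balance rearranged: |∂P/∂n| = f ρ V_g
|∂P/∂n| = 1.39×10⁻⁴ × 0.974 × 10.0 = 1.35×10⁻³ Pa/m

1.35×10⁻³ Pa/m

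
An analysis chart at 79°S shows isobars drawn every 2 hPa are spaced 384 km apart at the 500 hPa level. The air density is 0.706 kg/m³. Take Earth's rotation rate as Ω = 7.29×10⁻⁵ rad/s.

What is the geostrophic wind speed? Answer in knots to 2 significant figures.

Coriolis parameter at 79°S:
f = 2Ω sin φ = 2 × 7.29×10⁻⁵ × sin 79° = 1.43×10⁻⁴ s⁻¹
Pressure gradient: |∂P/∂n| = 200 Pa / 384000 m = 5.21×10⁻⁴ Pa/m
Geostrophic balance (pressure-gradient force = Coriolis force):
V_g = (1/(fρ)) |∂P/∂n| = 5.21×10⁻⁴ / (1.43×10⁻⁴ × 0.706) = 5.15 m/s
Converting: 5.15 m/s × 1.944 = 10 knots

10 knots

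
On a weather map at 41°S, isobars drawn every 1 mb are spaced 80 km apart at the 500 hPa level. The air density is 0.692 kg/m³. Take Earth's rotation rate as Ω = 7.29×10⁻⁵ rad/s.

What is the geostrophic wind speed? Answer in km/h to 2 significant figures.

Coriolis parameter at 41°S:
f = 2Ω sin φ = 2 × 7.29×10⁻⁵ × sin 41° = 9.57×10⁻⁵ s⁻¹
Pressure gradient: |∂P/∂n| = 100 Pa / 80000 m = 1.25×10⁻³ Pa/m
Geostrophic balance (pressure-gradient force = Coriolis force):
V_g = (1/(fρ)) |∂P/∂n| = 1.25×10⁻³ / (9.57×10⁻⁵ × 0.692) = 18.9 m/s
Converting: 18.9 m/s × 3.6 = 68 km/h

68 km/h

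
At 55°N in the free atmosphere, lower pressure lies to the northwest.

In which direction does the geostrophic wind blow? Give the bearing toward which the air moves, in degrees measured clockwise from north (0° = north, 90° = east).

The pressure-gradient force points toward the northwest (bearing 315°).
Geostrophic balance: in the Northern Hemisphere the Coriolis force deflects motion to the right, so the geostrophic wind blows 90° to the right of the pressure-gradient force (low pressure on the left).
Rotating 315° by 90° clockwise gives 045° — the wind blows toward the northeast.

045°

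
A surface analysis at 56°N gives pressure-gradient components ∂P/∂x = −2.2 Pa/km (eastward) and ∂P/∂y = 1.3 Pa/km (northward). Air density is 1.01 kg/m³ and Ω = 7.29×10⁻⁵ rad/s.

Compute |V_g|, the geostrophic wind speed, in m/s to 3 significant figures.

Coriolis parameter at 56°N:
f = 2Ω sin φ = 2 × 7.29×10⁻⁵ × sin 56° = 1.21×10⁻⁴ s⁻¹
Component geostrophic relations (x east, y north):
u_g = −(1/(fρ)) ∂P/∂y,  v_g = (1/(fρ)) ∂P/∂x
u_g = −(1.3×10⁻³)/(1.21×10⁻⁴ × 1.01) = −10.6 m/s;  v_g = (−2.2×10⁻³)/(1.21×10⁻⁴ × 1.01) = −18.0 m/s
|V_g| = √(u_g² + v_g²) = 20.9 m/s

20.9 m/s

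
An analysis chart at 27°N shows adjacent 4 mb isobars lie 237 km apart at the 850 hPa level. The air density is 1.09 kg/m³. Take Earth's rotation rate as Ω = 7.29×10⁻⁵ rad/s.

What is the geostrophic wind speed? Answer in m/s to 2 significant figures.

23 m/s

Coriolis parameter at 27°N:
f = 2Ω sin φ = 2 × 7.29×10⁻⁵ × sin 27° = 6.62×10⁻⁵ s⁻¹
Pressure gradient: |∂P/∂n| = 400 Pa / 237000 m = 1.69×10⁻³ Pa/m
Geostrophic balance (pressure-gradient force = Coriolis force):
V_g = (1/(fρ)) |∂P/∂n| = 1.69×10⁻³ / (6.62×10⁻⁵ × 1.09) = 23.4 m/s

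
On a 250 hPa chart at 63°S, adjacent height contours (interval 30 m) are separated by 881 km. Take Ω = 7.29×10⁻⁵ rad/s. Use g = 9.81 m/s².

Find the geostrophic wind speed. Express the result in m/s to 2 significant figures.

2.6 m/s

Coriolis parameter at 63°S:
f = 2Ω sin φ = 2 × 7.29×10⁻⁵ × sin 63° = 1.30×10⁻⁴ s⁻¹
Height gradient: |∂Z/∂n| = 30 m / 881000 m = 3.41×10⁻⁵
On a pressure surface, geostrophic balance gives V_g = (g/f)|∂Z/∂n|:
V_g = 9.81 × 3.41×10⁻⁵ / 1.30×10⁻⁴ = 2.57 m/s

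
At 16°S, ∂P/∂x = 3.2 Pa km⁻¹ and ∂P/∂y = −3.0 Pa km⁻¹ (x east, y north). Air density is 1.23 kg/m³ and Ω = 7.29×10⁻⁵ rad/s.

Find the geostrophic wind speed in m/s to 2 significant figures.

89 m/s

Coriolis parameter at 16°S:
f = 2Ω sin φ = 2 × 7.29×10⁻⁵ × sin 16° = 4.02×10⁻⁵ s⁻¹
In the Southern Hemisphere f is negative: f = −4.02×10⁻⁵ s⁻¹.
Component geostrophic relations (x east, y north):
u_g = −(1/(fρ)) ∂P/∂y,  v_g = (1/(fρ)) ∂P/∂x
u_g = −(−3.0×10⁻³)/(−4.02×10⁻⁵ × 1.23) = −60.7 m/s;  v_g = (3.2×10⁻³)/(−4.02×10⁻⁵ × 1.23) = −64.7 m/s
|V_g| = √(u_g² + v_g²) = 88.7 m/s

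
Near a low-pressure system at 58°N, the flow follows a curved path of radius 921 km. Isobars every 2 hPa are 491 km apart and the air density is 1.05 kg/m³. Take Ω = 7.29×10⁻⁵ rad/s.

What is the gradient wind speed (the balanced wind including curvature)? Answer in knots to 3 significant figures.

5.94 knots

Coriolis parameter at 58°N:
f = 2Ω sin φ = 2 × 7.29×10⁻⁵ × sin 58° = 1.24×10⁻⁴ s⁻¹
Pressure gradient: |∂P/∂n| = 200 Pa / 491000 m = 4.07×10⁻⁴ Pa/m
Geostrophic speed: V_g = |∂P/∂n|/(fρ) = 4.07×10⁻⁴/(1.24×10⁻⁴ × 1.05) = 3.14 m/s
Around a low, centrifugal force acts outward with Coriolis, so pressure-gradient force balances both:
(1/ρ)|∂P/∂n| = fV + V²/R  →  V² + fR·V − fR·V_g = 0
With fR = 1.24×10⁻⁴ × 921×10³ m = 114 m/s:
V = [−fR + √((fR)² + 4 fR V_g)]/2 = [−114 + √(114² + 4×114×3.14)]/2 = 3.06 m/s
Subgeostrophic (V < V_g = 3.14 m/s), as expected around a low.
Converting: 3.06 m/s × 1.944 = 5.94 knots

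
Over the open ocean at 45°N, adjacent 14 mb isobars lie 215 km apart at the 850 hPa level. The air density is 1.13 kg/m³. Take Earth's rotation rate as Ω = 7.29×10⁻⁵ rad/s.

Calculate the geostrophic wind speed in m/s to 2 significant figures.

56 m/s

Coriolis parameter at 45°N:
f = 2Ω sin φ = 2 × 7.29×10⁻⁵ × sin 45° = 1.03×10⁻⁴ s⁻¹
Pressure gradient: |∂P/∂n| = 1400 Pa / 215000 m = 6.51×10⁻³ Pa/m
Geostrophic balance (pressure-gradient force = Coriolis force):
V_g = (1/(fρ)) |∂P/∂n| = 6.51×10⁻³ / (1.03×10⁻⁴ × 1.13) = 55.9 m/s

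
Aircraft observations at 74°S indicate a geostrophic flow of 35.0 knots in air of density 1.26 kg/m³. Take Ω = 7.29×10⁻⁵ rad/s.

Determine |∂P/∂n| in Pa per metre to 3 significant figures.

3.18×10⁻³ Pa/m

Coriolis parameter at 74°S:
f = 2Ω sin φ = 2 × 7.29×10⁻⁵ × sin 74° = 1.40×10⁻⁴ s⁻¹
Wind speed in SI: 35.0 knots = 18.0 m/s
Geostrophic balance rearranged: |∂P/∂n| = f ρ V_g
|∂P/∂n| = 1.40×10⁻⁴ × 1.26 × 18.0 = 3.18×10⁻³ Pa/m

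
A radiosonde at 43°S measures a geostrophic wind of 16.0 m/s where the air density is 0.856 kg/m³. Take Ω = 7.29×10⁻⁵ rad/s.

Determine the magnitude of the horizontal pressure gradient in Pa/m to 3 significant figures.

Coriolis parameter at 43°S:
f = 2Ω sin φ = 2 × 7.29×10⁻⁵ × sin 43° = 9.94×10⁻⁵ s⁻¹
Geostrophic balance rearranged: |∂P/∂n| = f ρ V_g
|∂P/∂n| = 9.94×10⁻⁵ × 0.856 × 16.0 = 1.36×10⁻³ Pa/m

1.36×10⁻³ Pa/m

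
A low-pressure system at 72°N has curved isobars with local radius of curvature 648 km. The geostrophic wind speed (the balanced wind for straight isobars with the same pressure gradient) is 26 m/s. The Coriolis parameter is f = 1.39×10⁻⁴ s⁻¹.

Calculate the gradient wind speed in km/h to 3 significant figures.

75.9 km/h

Around a low, centrifugal force acts outward with Coriolis, so pressure-gradient force balances both:
(1/ρ)|∂P/∂n| = fV + V²/R  →  V² + fR·V − fR·V_g = 0
With fR = 1.39×10⁻⁴ × 648×10³ m = 90.1 m/s:
V = [−fR + √((fR)² + 4 fR V_g)]/2 = [−90.1 + √(90.1² + 4×90.1×26)]/2 = 21.1 m/s
Subgeostrophic (V < V_g = 26 m/s), as expected around a low.
Converting: 21.1 m/s × 3.6 = 75.9 km/h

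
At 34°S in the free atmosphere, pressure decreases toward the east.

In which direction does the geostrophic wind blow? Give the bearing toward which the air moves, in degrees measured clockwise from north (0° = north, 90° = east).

000°

The pressure-gradient force points toward the east (bearing 090°).
Geostrophic balance: in the Southern Hemisphere the Coriolis force deflects motion to the left, so the geostrophic wind blows 90° to the left of the pressure-gradient force (low pressure on the right).
Rotating 090° by 90° counterclockwise gives 000° — the wind blows toward the north.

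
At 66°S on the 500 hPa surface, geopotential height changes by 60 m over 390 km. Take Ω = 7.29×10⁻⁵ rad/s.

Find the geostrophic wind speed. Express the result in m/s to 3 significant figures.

11.3 m/s

Coriolis parameter at 66°S:
f = 2Ω sin φ = 2 × 7.29×10⁻⁵ × sin 66° = 1.33×10⁻⁴ s⁻¹
Height gradient: |∂Z/∂n| = 60 m / 390000 m = 1.54×10⁻⁴
On a pressure surface, geostrophic balance gives V_g = (g/f)|∂Z/∂n|:
V_g = 9.81 × 1.54×10⁻⁴ / 1.33×10⁻⁴ = 11.3 m/s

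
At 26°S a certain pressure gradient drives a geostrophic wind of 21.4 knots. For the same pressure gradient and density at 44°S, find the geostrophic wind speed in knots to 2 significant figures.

14 knots

With the same pressure gradient and density, V_g ∝ 1/f ∝ 1/sin φ.
V₂ = V₁ · sin φ₁ / sin φ₂ = 21.4 × sin 26° / sin 44°
V₂ = 21.4 × 0.4384/0.6947 = 14 knots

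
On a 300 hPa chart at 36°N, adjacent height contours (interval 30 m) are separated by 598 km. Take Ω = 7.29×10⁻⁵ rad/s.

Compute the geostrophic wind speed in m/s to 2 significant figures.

Coriolis parameter at 36°N:
f = 2Ω sin φ = 2 × 7.29×10⁻⁵ × sin 36° = 8.57×10⁻⁵ s⁻¹
Height gradient: |∂Z/∂n| = 30 m / 598000 m = 5.02×10⁻⁵
On a pressure surface, geostrophic balance gives V_g = (g/f)|∂Z/∂n|:
V_g = 9.81 × 5.02×10⁻⁵ / 8.57×10⁻⁵ = 5.74 m/s

5.7 m/s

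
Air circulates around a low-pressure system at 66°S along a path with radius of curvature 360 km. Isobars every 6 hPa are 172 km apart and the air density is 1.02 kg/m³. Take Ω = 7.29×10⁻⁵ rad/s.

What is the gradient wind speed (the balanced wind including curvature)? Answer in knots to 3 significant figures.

36.0 knots

Coriolis parameter at 66°S:
f = 2Ω sin φ = 2 × 7.29×10⁻⁵ × sin 66° = 1.33×10⁻⁴ s⁻¹
Pressure gradient: |∂P/∂n| = 600 Pa / 172000 m = 3.49×10⁻³ Pa/m
Geostrophic speed: V_g = |∂P/∂n|/(fρ) = 3.49×10⁻³/(1.33×10⁻⁴ × 1.02) = 25.7 m/s
Around a low, centrifugal force acts outward with Coriolis, so pressure-gradient force balances both:
(1/ρ)|∂P/∂n| = fV + V²/R  →  V² + fR·V − fR·V_g = 0
With fR = 1.33×10⁻⁴ × 360×10³ m = 48.0 m/s:
V = [−fR + √((fR)² + 4 fR V_g)]/2 = [−48.0 + √(48.0² + 4×48.0×25.7)]/2 = 18.5 m/s
Subgeostrophic (V < V_g = 25.7 m/s), as expected around a low.
Converting: 18.5 m/s × 1.944 = 36.0 knots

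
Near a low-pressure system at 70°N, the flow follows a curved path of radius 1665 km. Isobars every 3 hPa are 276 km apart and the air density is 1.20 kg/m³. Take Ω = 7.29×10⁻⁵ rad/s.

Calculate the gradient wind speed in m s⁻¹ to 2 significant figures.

6.4 m s⁻¹

Coriolis parameter at 70°N:
f = 2Ω sin φ = 2 × 7.29×10⁻⁵ × sin 70° = 1.37×10⁻⁴ s⁻¹
Pressure gradient: |∂P/∂n| = 300 Pa / 276000 m = 1.09×10⁻³ Pa/m
Geostrophic speed: V_g = |∂P/∂n|/(fρ) = 1.09×10⁻³/(1.37×10⁻⁴ × 1.20) = 6.61 m/s
Around a low, centrifugal force acts outward with Coriolis, so pressure-gradient force balances both:
(1/ρ)|∂P/∂n| = fV + V²/R  →  V² + fR·V − fR·V_g = 0
With fR = 1.37×10⁻⁴ × 1665×10³ m = 228 m/s:
V = [−fR + √((fR)² + 4 fR V_g)]/2 = [−228 + √(228² + 4×228×6.61)]/2 = 6.43 m/s
Subgeostrophic (V < V_g = 6.61 m/s), as expected around a low.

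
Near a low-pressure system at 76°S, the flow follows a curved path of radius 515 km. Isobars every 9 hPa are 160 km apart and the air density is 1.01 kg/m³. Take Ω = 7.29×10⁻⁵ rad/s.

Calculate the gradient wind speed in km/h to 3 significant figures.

Coriolis parameter at 76°S:
f = 2Ω sin φ = 2 × 7.29×10⁻⁵ × sin 76° = 1.41×10⁻⁴ s⁻¹
Pressure gradient: |∂P/∂n| = 900 Pa / 160000 m = 5.62×10⁻³ Pa/m
Geostrophic speed: V_g = |∂P/∂n|/(fρ) = 5.62×10⁻³/(1.41×10⁻⁴ × 1.01) = 39.4 m/s
Around a low, centrifugal force acts outward with Coriolis, so pressure-gradient force balances both:
(1/ρ)|∂P/∂n| = fV + V²/R  →  V² + fR·V − fR·V_g = 0
With fR = 1.41×10⁻⁴ × 515×10³ m = 72.9 m/s:
V = [−fR + √((fR)² + 4 fR V_g)]/2 = [−72.9 + √(72.9² + 4×72.9×39.4)]/2 = 28.3 m/s
Subgeostrophic (V < V_g = 39.4 m/s), as expected around a low.
Converting: 28.3 m/s × 3.6 = 102 km/h

102 km/h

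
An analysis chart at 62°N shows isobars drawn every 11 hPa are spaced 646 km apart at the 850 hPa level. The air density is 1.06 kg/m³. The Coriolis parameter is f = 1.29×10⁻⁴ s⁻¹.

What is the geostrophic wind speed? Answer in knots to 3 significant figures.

24.2 knots

Pressure gradient: |∂P/∂n| = 1100 Pa / 646000 m = 1.70×10⁻³ Pa/m
Geostrophic balance (pressure-gradient force = Coriolis force):
V_g = (1/(fρ)) |∂P/∂n| = 1.70×10⁻³ / (1.29×10⁻⁴ × 1.06) = 12.5 m/s
Converting: 12.5 m/s × 1.944 = 24.2 knots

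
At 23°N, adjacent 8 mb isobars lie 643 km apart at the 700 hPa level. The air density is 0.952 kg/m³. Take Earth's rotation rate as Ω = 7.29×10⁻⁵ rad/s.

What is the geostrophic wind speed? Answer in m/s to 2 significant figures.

Coriolis parameter at 23°N:
f = 2Ω sin φ = 2 × 7.29×10⁻⁵ × sin 23° = 5.70×10⁻⁵ s⁻¹
Pressure gradient: |∂P/∂n| = 800 Pa / 643000 m = 1.24×10⁻³ Pa/m
Geostrophic balance (pressure-gradient force = Coriolis force):
V_g = (1/(fρ)) |∂P/∂n| = 1.24×10⁻³ / (5.70×10⁻⁵ × 0.952) = 22.9 m/s

23 m/s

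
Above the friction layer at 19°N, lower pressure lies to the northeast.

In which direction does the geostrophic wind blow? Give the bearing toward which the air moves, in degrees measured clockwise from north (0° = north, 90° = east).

135°

The pressure-gradient force points toward the northeast (bearing 045°).
Geostrophic balance: in the Northern Hemisphere the Coriolis force deflects motion to the right, so the geostrophic wind blows 90° to the right of the pressure-gradient force (low pressure on the left).
Rotating 045° by 90° clockwise gives 135° — the wind blows toward the southeast.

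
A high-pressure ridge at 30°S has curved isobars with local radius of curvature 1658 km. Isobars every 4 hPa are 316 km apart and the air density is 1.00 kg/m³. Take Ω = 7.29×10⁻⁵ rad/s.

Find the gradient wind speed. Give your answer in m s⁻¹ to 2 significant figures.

21 m s⁻¹

Coriolis parameter at 30°S:
f = 2Ω sin φ = 2 × 7.29×10⁻⁵ × sin 30° = 7.29×10⁻⁵ s⁻¹
Pressure gradient: |∂P/∂n| = 400 Pa / 316000 m = 1.27×10⁻³ Pa/m
Geostrophic speed: V_g = |∂P/∂n|/(fρ) = 1.27×10⁻³/(7.29×10⁻⁵ × 1.00) = 17.4 m/s
Around a high, pressure-gradient force acts outward with centrifugal, so Coriolis balances both:
fV = (1/ρ)|∂P/∂n| + V²/R  →  V² − fR·V + fR·V_g = 0
With fR = 7.29×10⁻⁵ × 1658×10³ m = 121 m/s:
V = [fR − √((fR)² − 4 fR V_g)]/2 = [121 − √(121² − 4×121×17.4)]/2 = 21 m/s
Supergeostrophic (V > V_g = 17.4 m/s), as expected around a high.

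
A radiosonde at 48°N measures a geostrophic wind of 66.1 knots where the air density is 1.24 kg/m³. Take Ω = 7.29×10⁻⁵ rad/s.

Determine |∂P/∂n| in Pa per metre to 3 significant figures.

4.57×10⁻³ Pa/m

Coriolis parameter at 48°N:
f = 2Ω sin φ = 2 × 7.29×10⁻⁵ × sin 48° = 1.08×10⁻⁴ s⁻¹
Wind speed in SI: 66.1 knots = 34.0 m/s
Geostrophic balance rearranged: |∂P/∂n| = f ρ V_g
|∂P/∂n| = 1.08×10⁻⁴ × 1.24 × 34.0 = 4.57×10⁻³ Pa/m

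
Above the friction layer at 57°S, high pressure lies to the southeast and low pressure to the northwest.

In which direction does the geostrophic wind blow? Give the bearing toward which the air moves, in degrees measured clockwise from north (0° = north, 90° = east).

225°

The pressure-gradient force points toward the northwest (bearing 315°).
Geostrophic balance: in the Southern Hemisphere the Coriolis force deflects motion to the left, so the geostrophic wind blows 90° to the left of the pressure-gradient force (low pressure on the right).
Rotating 315° by 90° counterclockwise gives 225° — the wind blows toward the southwest.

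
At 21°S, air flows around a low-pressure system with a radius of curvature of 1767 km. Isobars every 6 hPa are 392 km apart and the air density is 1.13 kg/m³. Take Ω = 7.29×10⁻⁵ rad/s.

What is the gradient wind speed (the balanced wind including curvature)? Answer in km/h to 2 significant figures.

Coriolis parameter at 21°S:
f = 2Ω sin φ = 2 × 7.29×10⁻⁵ × sin 21° = 5.23×10⁻⁵ s⁻¹
Pressure gradient: |∂P/∂n| = 600 Pa / 392000 m = 1.53×10⁻³ Pa/m
Geostrophic speed: V_g = |∂P/∂n|/(fρ) = 1.53×10⁻³/(5.23×10⁻⁵ × 1.13) = 25.9 m/s
Around a low, centrifugal force acts outward with Coriolis, so pressure-gradient force balances both:
(1/ρ)|∂P/∂n| = fV + V²/R  →  V² + fR·V − fR·V_g = 0
With fR = 5.23×10⁻⁵ × 1767×10³ m = 92.3 m/s:
V = [−fR + √((fR)² + 4 fR V_g)]/2 = [−92.3 + √(92.3² + 4×92.3×25.9)]/2 = 21.1 m/s
Subgeostrophic (V < V_g = 25.9 m/s), as expected around a low.
Converting: 21.1 m/s × 3.6 = 76 km/h

76 km/h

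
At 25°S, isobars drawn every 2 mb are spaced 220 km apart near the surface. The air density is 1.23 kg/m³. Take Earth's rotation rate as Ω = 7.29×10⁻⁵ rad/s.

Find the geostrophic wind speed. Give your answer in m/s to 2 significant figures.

12 m/s

Coriolis parameter at 25°S:
f = 2Ω sin φ = 2 × 7.29×10⁻⁵ × sin 25° = 6.16×10⁻⁵ s⁻¹
Pressure gradient: |∂P/∂n| = 200 Pa / 220000 m = 9.09×10⁻⁴ Pa/m
Geostrophic balance (pressure-gradient force = Coriolis force):
V_g = (1/(fρ)) |∂P/∂n| = 9.09×10⁻⁴ / (6.16×10⁻⁵ × 1.23) = 12.0 m/s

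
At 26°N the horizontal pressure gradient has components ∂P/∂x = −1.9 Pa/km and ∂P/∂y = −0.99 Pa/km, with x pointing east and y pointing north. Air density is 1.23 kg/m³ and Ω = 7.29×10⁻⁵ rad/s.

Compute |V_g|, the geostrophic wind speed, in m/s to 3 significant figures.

Coriolis parameter at 26°N:
f = 2Ω sin φ = 2 × 7.29×10⁻⁵ × sin 26° = 6.39×10⁻⁵ s⁻¹
Component geostrophic relations (x east, y north):
u_g = −(1/(fρ)) ∂P/∂y,  v_g = (1/(fρ)) ∂P/∂x
u_g = −(−0.99×10⁻³)/(6.39×10⁻⁵ × 1.23) = 12.6 m/s;  v_g = (−1.9×10⁻³)/(6.39×10⁻⁵ × 1.23) = −24.2 m/s
|V_g| = √(u_g² + v_g²) = 27.3 m/s

27.3 m/s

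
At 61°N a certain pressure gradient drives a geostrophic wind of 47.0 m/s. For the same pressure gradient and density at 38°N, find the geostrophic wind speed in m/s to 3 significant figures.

With the same pressure gradient and density, V_g ∝ 1/f ∝ 1/sin φ.
V₂ = V₁ · sin φ₁ / sin φ₂ = 47.0 × sin 61° / sin 38°
V₂ = 47.0 × 0.8746/0.6157 = 66.8 m/s

66.8 m/s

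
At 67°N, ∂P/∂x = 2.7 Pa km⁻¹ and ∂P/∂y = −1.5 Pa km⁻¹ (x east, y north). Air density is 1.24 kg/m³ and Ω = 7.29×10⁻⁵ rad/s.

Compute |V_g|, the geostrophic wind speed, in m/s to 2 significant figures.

Coriolis parameter at 67°N:
f = 2Ω sin φ = 2 × 7.29×10⁻⁵ × sin 67° = 1.34×10⁻⁴ s⁻¹
Component geostrophic relations (x east, y north):
u_g = −(1/(fρ)) ∂P/∂y,  v_g = (1/(fρ)) ∂P/∂x
u_g = −(−1.5×10⁻³)/(1.34×10⁻⁴ × 1.24) = 9.01 m/s;  v_g = (2.7×10⁻³)/(1.34×10⁻⁴ × 1.24) = 16.2 m/s
|V_g| = √(u_g² + v_g²) = 18.6 m/s

19 m/s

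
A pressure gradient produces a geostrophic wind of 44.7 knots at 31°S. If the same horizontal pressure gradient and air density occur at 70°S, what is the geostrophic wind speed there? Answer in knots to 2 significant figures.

24 knots

With the same pressure gradient and density, V_g ∝ 1/f ∝ 1/sin φ.
V₂ = V₁ · sin φ₁ / sin φ₂ = 44.7 × sin 31° / sin 70°
V₂ = 44.7 × 0.5150/0.9397 = 24 knots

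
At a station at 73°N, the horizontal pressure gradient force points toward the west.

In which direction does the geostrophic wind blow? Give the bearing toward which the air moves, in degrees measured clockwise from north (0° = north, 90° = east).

The pressure-gradient force points toward the west (bearing 270°).
Geostrophic balance: in the Northern Hemisphere the Coriolis force deflects motion to the right, so the geostrophic wind blows 90° to the right of the pressure-gradient force (low pressure on the left).
Rotating 270° by 90° clockwise gives 000° — the wind blows toward the north.

000°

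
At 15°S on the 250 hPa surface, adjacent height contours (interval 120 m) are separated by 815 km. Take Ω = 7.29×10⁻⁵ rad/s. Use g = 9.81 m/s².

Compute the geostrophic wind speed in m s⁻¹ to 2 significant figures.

38 m s⁻¹

Coriolis parameter at 15°S:
f = 2Ω sin φ = 2 × 7.29×10⁻⁵ × sin 15° = 3.77×10⁻⁵ s⁻¹
Height gradient: |∂Z/∂n| = 120 m / 815000 m = 1.47×10⁻⁴
On a pressure surface, geostrophic balance gives V_g = (g/f)|∂Z/∂n|:
V_g = 9.81 × 1.47×10⁻⁴ / 3.77×10⁻⁵ = 38.3 m/s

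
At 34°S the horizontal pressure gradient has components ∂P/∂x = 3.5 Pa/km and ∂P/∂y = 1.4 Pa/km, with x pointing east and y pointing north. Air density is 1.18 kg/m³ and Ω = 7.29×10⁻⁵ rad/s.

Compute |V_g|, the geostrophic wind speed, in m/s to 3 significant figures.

39.2 m/s

Coriolis parameter at 34°S:
f = 2Ω sin φ = 2 × 7.29×10⁻⁵ × sin 34° = 8.15×10⁻⁵ s⁻¹
In the Southern Hemisphere f is negative: f = −8.15×10⁻⁵ s⁻¹.
Component geostrophic relations (x east, y north):
u_g = −(1/(fρ)) ∂P/∂y,  v_g = (1/(fρ)) ∂P/∂x
u_g = −(1.4×10⁻³)/(−8.15×10⁻⁵ × 1.18) = 14.6 m/s;  v_g = (3.5×10⁻³)/(−8.15×10⁻⁵ × 1.18) = −36.4 m/s
|V_g| = √(u_g² + v_g²) = 39.2 m/s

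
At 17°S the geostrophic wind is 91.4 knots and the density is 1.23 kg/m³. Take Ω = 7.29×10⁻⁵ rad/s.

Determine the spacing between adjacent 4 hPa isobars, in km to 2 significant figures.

Coriolis parameter at 17°S:
f = 2Ω sin φ = 2 × 7.29×10⁻⁵ × sin 17° = 4.26×10⁻⁵ s⁻¹
Wind speed in SI: 91.4 knots = 47.0 m/s
Geostrophic balance rearranged: |∂P/∂n| = f ρ V_g
|∂P/∂n| = 4.26×10⁻⁵ × 1.23 × 47.0 = 2.47×10⁻³ Pa/m
Isobar spacing: Δn = ΔP/|∂P/∂n| = 400 Pa / 2.47×10⁻³ Pa/m = 162247 m ≈ 160 km

160 km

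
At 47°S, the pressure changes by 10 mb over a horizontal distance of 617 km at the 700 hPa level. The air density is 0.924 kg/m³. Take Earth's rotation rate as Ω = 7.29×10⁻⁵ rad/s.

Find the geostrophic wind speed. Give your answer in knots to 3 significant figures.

Coriolis parameter at 47°S:
f = 2Ω sin φ = 2 × 7.29×10⁻⁵ × sin 47° = 1.07×10⁻⁴ s⁻¹
Pressure gradient: |∂P/∂n| = 1000 Pa / 617000 m = 1.62×10⁻³ Pa/m
Geostrophic balance (pressure-gradient force = Coriolis force):
V_g = (1/(fρ)) |∂P/∂n| = 1.62×10⁻³ / (1.07×10⁻⁴ × 0.924) = 16.4 m/s
Converting: 16.4 m/s × 1.944 = 32.0 knots

32.0 knots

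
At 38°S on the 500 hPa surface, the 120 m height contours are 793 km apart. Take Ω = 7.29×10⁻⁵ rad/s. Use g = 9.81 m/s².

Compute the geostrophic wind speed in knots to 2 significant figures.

Coriolis parameter at 38°S:
f = 2Ω sin φ = 2 × 7.29×10⁻⁵ × sin 38° = 8.98×10⁻⁵ s⁻¹
Height gradient: |∂Z/∂n| = 120 m / 793000 m = 1.51×10⁻⁴
On a pressure surface, geostrophic balance gives V_g = (g/f)|∂Z/∂n|:
V_g = 9.81 × 1.51×10⁻⁴ / 8.98×10⁻⁵ = 16.5 m/s
Converting: 16.5 m/s × 1.944 = 32 knots

32 knots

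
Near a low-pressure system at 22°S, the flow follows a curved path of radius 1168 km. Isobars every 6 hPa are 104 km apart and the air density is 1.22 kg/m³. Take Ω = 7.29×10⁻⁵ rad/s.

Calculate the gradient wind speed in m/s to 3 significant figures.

Coriolis parameter at 22°S:
f = 2Ω sin φ = 2 × 7.29×10⁻⁵ × sin 22° = 5.46×10⁻⁵ s⁻¹
Pressure gradient: |∂P/∂n| = 600 Pa / 104000 m = 5.77×10⁻³ Pa/m
Geostrophic speed: V_g = |∂P/∂n|/(fρ) = 5.77×10⁻³/(5.46×10⁻⁵ × 1.22) = 86.6 m/s
Around a low, centrifugal force acts outward with Coriolis, so pressure-gradient force balances both:
(1/ρ)|∂P/∂n| = fV + V²/R  →  V² + fR·V − fR·V_g = 0
With fR = 5.46×10⁻⁵ × 1168×10³ m = 63.8 m/s:
V = [−fR + √((fR)² + 4 fR V_g)]/2 = [−63.8 + √(63.8² + 4×63.8×86.6)]/2 = 49 m/s
Subgeostrophic (V < V_g = 86.6 m/s), as expected around a low.

49.0 m/s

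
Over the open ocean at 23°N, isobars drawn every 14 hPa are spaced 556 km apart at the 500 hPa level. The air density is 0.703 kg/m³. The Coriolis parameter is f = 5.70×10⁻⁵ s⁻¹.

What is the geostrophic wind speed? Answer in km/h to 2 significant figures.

Pressure gradient: |∂P/∂n| = 1400 Pa / 556000 m = 2.52×10⁻³ Pa/m
Geostrophic balance (pressure-gradient force = Coriolis force):
V_g = (1/(fρ)) |∂P/∂n| = 2.52×10⁻³ / (5.70×10⁻⁵ × 0.703) = 62.8 m/s
Converting: 62.8 m/s × 3.6 = 230 km/h

230 km/h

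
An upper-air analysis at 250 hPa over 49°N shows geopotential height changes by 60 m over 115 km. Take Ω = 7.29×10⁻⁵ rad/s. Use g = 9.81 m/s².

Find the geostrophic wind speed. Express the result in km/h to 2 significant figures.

Coriolis parameter at 49°N:
f = 2Ω sin φ = 2 × 7.29×10⁻⁵ × sin 49° = 1.10×10⁻⁴ s⁻¹
Height gradient: |∂Z/∂n| = 60 m / 115000 m = 5.22×10⁻⁴
On a pressure surface, geostrophic balance gives V_g = (g/f)|∂Z/∂n|:
V_g = 9.81 × 5.22×10⁻⁴ / 1.10×10⁻⁴ = 46.5 m/s
Converting: 46.5 m/s × 3.6 = 170 km/h

170 km/h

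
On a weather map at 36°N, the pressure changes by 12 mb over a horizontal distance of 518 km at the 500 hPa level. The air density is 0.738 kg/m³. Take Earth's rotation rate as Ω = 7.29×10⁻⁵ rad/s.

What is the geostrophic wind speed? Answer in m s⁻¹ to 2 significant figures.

37 m s⁻¹

Coriolis parameter at 36°N:
f = 2Ω sin φ = 2 × 7.29×10⁻⁵ × sin 36° = 8.57×10⁻⁵ s⁻¹
Pressure gradient: |∂P/∂n| = 1200 Pa / 518000 m = 2.32×10⁻³ Pa/m
Geostrophic balance (pressure-gradient force = Coriolis force):
V_g = (1/(fρ)) |∂P/∂n| = 2.32×10⁻³ / (8.57×10⁻⁵ × 0.738) = 36.6 m/s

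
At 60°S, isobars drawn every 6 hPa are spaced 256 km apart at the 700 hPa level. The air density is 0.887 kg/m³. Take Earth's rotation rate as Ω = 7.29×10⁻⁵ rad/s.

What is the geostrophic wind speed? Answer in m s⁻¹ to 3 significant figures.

Coriolis parameter at 60°S:
f = 2Ω sin φ = 2 × 7.29×10⁻⁵ × sin 60° = 1.26×10⁻⁴ s⁻¹
Pressure gradient: |∂P/∂n| = 600 Pa / 256000 m = 2.34×10⁻³ Pa/m
Geostrophic balance (pressure-gradient force = Coriolis force):
V_g = (1/(fρ)) |∂P/∂n| = 2.34×10⁻³ / (1.26×10⁻⁴ × 0.887) = 20.9 m/s

20.9 m s⁻¹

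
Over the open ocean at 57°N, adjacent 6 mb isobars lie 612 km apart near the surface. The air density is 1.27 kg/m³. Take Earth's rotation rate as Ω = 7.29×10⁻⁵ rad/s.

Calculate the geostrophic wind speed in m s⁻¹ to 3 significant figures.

6.31 m s⁻¹

Coriolis parameter at 57°N:
f = 2Ω sin φ = 2 × 7.29×10⁻⁵ × sin 57° = 1.22×10⁻⁴ s⁻¹
Pressure gradient: |∂P/∂n| = 600 Pa / 612000 m = 9.80×10⁻⁴ Pa/m
Geostrophic balance (pressure-gradient force = Coriolis force):
V_g = (1/(fρ)) |∂P/∂n| = 9.80×10⁻⁴ / (1.22×10⁻⁴ × 1.27) = 6.31 m/s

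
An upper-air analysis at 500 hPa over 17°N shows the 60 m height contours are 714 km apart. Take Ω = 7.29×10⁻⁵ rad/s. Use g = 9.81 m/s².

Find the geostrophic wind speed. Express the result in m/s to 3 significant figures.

Coriolis parameter at 17°N:
f = 2Ω sin φ = 2 × 7.29×10⁻⁵ × sin 17° = 4.26×10⁻⁵ s⁻¹
Height gradient: |∂Z/∂n| = 60 m / 714000 m = 8.40×10⁻⁵
On a pressure surface, geostrophic balance gives V_g = (g/f)|∂Z/∂n|:
V_g = 9.81 × 8.40×10⁻⁵ / 4.26×10⁻⁵ = 19.3 m/s

19.3 m/s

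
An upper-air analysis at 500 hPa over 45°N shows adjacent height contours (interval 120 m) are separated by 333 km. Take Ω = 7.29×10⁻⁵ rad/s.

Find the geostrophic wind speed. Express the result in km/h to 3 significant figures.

Coriolis parameter at 45°N:
f = 2Ω sin φ = 2 × 7.29×10⁻⁵ × sin 45° = 1.03×10⁻⁴ s⁻¹
Height gradient: |∂Z/∂n| = 120 m / 333000 m = 3.60×10⁻⁴
On a pressure surface, geostrophic balance gives V_g = (g/f)|∂Z/∂n|:
V_g = 9.81 × 3.60×10⁻⁴ / 1.03×10⁻⁴ = 34.3 m/s
Converting: 34.3 m/s × 3.6 = 123 km/h

123 km/h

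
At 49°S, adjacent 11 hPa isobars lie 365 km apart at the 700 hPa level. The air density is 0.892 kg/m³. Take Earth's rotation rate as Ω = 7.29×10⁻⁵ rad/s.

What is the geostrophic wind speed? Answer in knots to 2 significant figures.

Coriolis parameter at 49°S:
f = 2Ω sin φ = 2 × 7.29×10⁻⁵ × sin 49° = 1.10×10⁻⁴ s⁻¹
Pressure gradient: |∂P/∂n| = 1100 Pa / 365000 m = 3.01×10⁻³ Pa/m
Geostrophic balance (pressure-gradient force = Coriolis force):
V_g = (1/(fρ)) |∂P/∂n| = 3.01×10⁻³ / (1.10×10⁻⁴ × 0.892) = 30.7 m/s
Converting: 30.7 m/s × 1.944 = 60 knots

60 knots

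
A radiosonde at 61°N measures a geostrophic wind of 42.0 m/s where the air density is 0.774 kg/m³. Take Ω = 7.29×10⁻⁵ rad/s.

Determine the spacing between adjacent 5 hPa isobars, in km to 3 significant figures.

121 km

Coriolis parameter at 61°N:
f = 2Ω sin φ = 2 × 7.29×10⁻⁵ × sin 61° = 1.28×10⁻⁴ s⁻¹
Geostrophic balance rearranged: |∂P/∂n| = f ρ V_g
|∂P/∂n| = 1.28×10⁻⁴ × 0.774 × 42.0 = 4.15×10⁻³ Pa/m
Isobar spacing: Δn = ΔP/|∂P/∂n| = 500 Pa / 4.15×10⁻³ Pa/m = 120615 m ≈ 121 km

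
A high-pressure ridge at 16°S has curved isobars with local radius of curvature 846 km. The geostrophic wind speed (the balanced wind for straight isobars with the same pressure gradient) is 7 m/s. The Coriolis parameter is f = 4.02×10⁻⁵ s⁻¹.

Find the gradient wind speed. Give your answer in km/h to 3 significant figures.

Around a high, pressure-gradient force acts outward with centrifugal, so Coriolis balances both:
fV = (1/ρ)|∂P/∂n| + V²/R  →  V² − fR·V + fR·V_g = 0
With fR = 4.02×10⁻⁵ × 846×10³ m = 34.0 m/s:
V = [fR − √((fR)² − 4 fR V_g)]/2 = [34.0 − √(34.0² − 4×34.0×7)]/2 = 9.86 m/s
Supergeostrophic (V > V_g = 7 m/s), as expected around a high.
Converting: 9.86 m/s × 3.6 = 35.5 km/h

35.5 km/h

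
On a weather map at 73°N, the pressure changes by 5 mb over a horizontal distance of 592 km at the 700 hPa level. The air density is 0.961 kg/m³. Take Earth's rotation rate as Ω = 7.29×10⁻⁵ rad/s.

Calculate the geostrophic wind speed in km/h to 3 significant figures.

22.7 km/h

Coriolis parameter at 73°N:
f = 2Ω sin φ = 2 × 7.29×10⁻⁵ × sin 73° = 1.39×10⁻⁴ s⁻¹
Pressure gradient: |∂P/∂n| = 500 Pa / 592000 m = 8.45×10⁻⁴ Pa/m
Geostrophic balance (pressure-gradient force = Coriolis force):
V_g = (1/(fρ)) |∂P/∂n| = 8.45×10⁻⁴ / (1.39×10⁻⁴ × 0.961) = 6.30 m/s
Converting: 6.30 m/s × 3.6 = 22.7 km/h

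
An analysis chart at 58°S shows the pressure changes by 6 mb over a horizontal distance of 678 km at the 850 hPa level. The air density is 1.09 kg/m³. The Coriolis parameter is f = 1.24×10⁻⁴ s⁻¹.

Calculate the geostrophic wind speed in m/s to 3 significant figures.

6.55 m/s

Pressure gradient: |∂P/∂n| = 600 Pa / 678000 m = 8.85×10⁻⁴ Pa/m
Geostrophic balance (pressure-gradient force = Coriolis force):
V_g = (1/(fρ)) |∂P/∂n| = 8.85×10⁻⁴ / (1.24×10⁻⁴ × 1.09) = 6.55 m/s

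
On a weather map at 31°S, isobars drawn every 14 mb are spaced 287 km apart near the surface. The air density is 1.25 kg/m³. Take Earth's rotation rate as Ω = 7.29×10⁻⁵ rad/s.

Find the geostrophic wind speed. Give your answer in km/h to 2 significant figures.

190 km/h

Coriolis parameter at 31°S:
f = 2Ω sin φ = 2 × 7.29×10⁻⁵ × sin 31° = 7.51×10⁻⁵ s⁻¹
Pressure gradient: |∂P/∂n| = 1400 Pa / 287000 m = 4.88×10⁻³ Pa/m
Geostrophic balance (pressure-gradient force = Coriolis force):
V_g = (1/(fρ)) |∂P/∂n| = 4.88×10⁻³ / (7.51×10⁻⁵ × 1.25) = 52.0 m/s
Converting: 52.0 m/s × 3.6 = 190 km/h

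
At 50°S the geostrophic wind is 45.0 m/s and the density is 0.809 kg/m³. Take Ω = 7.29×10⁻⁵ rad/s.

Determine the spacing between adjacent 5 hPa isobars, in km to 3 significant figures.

123 km

Coriolis parameter at 50°S:
f = 2Ω sin φ = 2 × 7.29×10⁻⁵ × sin 50° = 1.12×10⁻⁴ s⁻¹
Geostrophic balance rearranged: |∂P/∂n| = f ρ V_g
|∂P/∂n| = 1.12×10⁻⁴ × 0.809 × 45.0 = 4.07×10⁻³ Pa/m
Isobar spacing: Δn = ΔP/|∂P/∂n| = 500 Pa / 4.07×10⁻³ Pa/m = 122970 m ≈ 123 km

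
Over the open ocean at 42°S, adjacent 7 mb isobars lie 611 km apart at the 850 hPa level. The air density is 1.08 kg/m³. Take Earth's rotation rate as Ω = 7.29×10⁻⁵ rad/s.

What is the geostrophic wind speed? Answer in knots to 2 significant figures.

Coriolis parameter at 42°S:
f = 2Ω sin φ = 2 × 7.29×10⁻⁵ × sin 42° = 9.76×10⁻⁵ s⁻¹
Pressure gradient: |∂P/∂n| = 700 Pa / 611000 m = 1.15×10⁻³ Pa/m
Geostrophic balance (pressure-gradient force = Coriolis force):
V_g = (1/(fρ)) |∂P/∂n| = 1.15×10⁻³ / (9.76×10⁻⁵ × 1.08) = 10.9 m/s
Converting: 10.9 m/s × 1.944 = 21 knots

21 knots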